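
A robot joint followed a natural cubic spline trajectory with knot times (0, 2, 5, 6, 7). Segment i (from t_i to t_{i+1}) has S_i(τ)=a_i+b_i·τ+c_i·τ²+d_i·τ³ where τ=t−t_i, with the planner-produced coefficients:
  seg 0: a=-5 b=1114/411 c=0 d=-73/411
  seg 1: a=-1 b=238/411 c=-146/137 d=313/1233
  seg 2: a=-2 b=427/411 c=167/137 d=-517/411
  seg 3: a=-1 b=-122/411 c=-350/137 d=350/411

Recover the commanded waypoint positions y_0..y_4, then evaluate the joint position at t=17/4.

y_0=-5 y_1=-1 y_2=-2 y_3=-1 y_4=-3
S(17/4) = -19295/8768

y_0 = S_0(0) = a_0 = -5
y_1 = S_1(0) = a_1 = -1
y_2 = S_2(0) = a_2 = -2
y_3 = S_3(0) = a_3 = -1
y_4 = S_3(1) = -3
t_q=17/4 is in segment 1 (τ=9/4); S_1(τ)=-19295/8768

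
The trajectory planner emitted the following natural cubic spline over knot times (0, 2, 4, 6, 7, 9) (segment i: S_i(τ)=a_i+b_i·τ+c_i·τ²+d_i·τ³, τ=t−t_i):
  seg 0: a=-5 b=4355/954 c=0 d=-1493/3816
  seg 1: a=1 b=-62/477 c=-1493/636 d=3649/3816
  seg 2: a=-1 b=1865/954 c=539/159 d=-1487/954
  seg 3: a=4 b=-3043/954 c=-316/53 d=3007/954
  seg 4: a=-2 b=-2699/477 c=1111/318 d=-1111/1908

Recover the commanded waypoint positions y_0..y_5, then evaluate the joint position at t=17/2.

y_0 = S_0(0) = a_0 = -5
y_1 = S_1(0) = a_1 = 1
y_2 = S_2(0) = a_2 = -1
y_3 = S_3(0) = a_3 = 4
y_4 = S_4(0) = a_4 = -2
y_5 = S_4(2) = -4
t_q=17/2 is in segment 4 (τ=3/2); S_4(τ)=-23363/5088

y_0=-5 y_1=1 y_2=-1 y_3=4 y_4=-2 y_5=-4
S(17/2) = -23363/5088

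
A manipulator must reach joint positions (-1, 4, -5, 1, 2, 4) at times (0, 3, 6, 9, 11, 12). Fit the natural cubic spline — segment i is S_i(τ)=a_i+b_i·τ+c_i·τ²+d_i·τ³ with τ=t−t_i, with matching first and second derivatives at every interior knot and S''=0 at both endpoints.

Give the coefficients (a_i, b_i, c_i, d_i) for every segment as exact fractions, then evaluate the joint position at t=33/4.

  seg 0: a=-1 b=959/288 c=0 d=-479/2592
  seg 1: a=4 b=-239/144 c=-479/288 d=1051/2592
  seg 2: a=-5 b=-199/288 c=143/72 d=-941/2592
  seg 3: a=1 b=205/144 c=-41/32 d=59/144
  seg 4: a=2 b=175/144 c=113/96 d=-113/288
S(33/4) = -1301/2048

Δ: Δ0=5/3, Δ1=-3, Δ2=2, Δ3=1/2, Δ4=2
row 1: diag=12, rhs=-28; c'=1/4, d'=-7/3
row 2: denom=12−3·1/4=45/4; d'=(30−3·-7/3)/(45/4)=148/45
row 3: denom=10−3·4/15=46/5; d'=(-9−3·148/45)/(46/5)=-283/138
row 4: denom=6−2·5/23=128/23; d'=(9−2·-283/138)/(128/23)=113/48
back: M4=113/48
back: M3=-283/138−5/23·113/48=-41/16
back: M2=148/45−4/15·-41/16=143/36
back: M1=-7/3−1/4·143/36=-479/144
M: M0=0, M1=-479/144, M2=143/36, M3=-41/16, M4=113/48, M5=0
seg 0: a=-1, c=M0/2=0, d=(M1−M0)/(6·3)=-479/2592, b=Δ0−h0·(2M0+M1)/6=959/288
seg 1: a=4, c=M1/2=-479/288, d=(M2−M1)/(6·3)=1051/2592, b=Δ1−h1·(2M1+M2)/6=-239/144
seg 2: a=-5, c=M2/2=143/72, d=(M3−M2)/(6·3)=-941/2592, b=Δ2−h2·(2M2+M3)/6=-199/288
seg 3: a=1, c=M3/2=-41/32, d=(M4−M3)/(6·2)=59/144, b=Δ3−h3·(2M3+M4)/6=205/144
seg 4: a=2, c=M4/2=113/96, d=(M5−M4)/(6·1)=-113/288, b=Δ4−h4·(2M4+M5)/6=175/144
t_q=33/4 → seg 2, τ=9/4; S=-5+-199/288·τ+143/72·τ²+-941/2592·τ³=-1301/2048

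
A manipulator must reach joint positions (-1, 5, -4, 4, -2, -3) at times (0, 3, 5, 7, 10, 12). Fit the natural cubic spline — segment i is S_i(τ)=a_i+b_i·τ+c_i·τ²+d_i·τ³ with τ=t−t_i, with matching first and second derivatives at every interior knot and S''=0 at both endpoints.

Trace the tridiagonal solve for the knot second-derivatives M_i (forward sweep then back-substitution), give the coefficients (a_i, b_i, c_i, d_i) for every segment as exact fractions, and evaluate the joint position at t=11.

  seg 0: a=-1 b=10621/2172 c=0 d=-6277/19548
  seg 1: a=5 b=-4105/1086 c=-6277/2172 d=5495/4344
  seg 2: a=-4 b=-29/181 c=2552/543 d=-2845/2172
  seg 3: a=4 b=1586/543 c=-3431/1086 d=4949/9774
  seg 4: a=-2 b=-2567/1086 c=253/181 d=-253/1086
S(11) = -579/181

Δ: Δ0=2, Δ1=-9/2, Δ2=4, Δ3=-2, Δ4=-1/2
row 1: diag=10, rhs=-39; c'=1/5, d'=-39/10
row 2: denom=8−2·1/5=38/5; d'=(51−2·-39/10)/(38/5)=147/19
row 3: denom=10−2·5/19=180/19; d'=(-36−2·147/19)/(180/19)=-163/30
row 4: denom=10−3·19/60=181/20; d'=(9−3·-163/30)/(181/20)=506/181
back: M4=506/181
back: M3=-163/30−19/60·506/181=-3431/543
back: M2=147/19−5/19·-3431/543=5104/543
back: M1=-39/10−1/5·5104/543=-6277/1086
M: M0=0, M1=-6277/1086, M2=5104/543, M3=-3431/543, M4=506/181, M5=0
seg 0: a=-1, c=M0/2=0, d=(M1−M0)/(6·3)=-6277/19548, b=Δ0−h0·(2M0+M1)/6=10621/2172
seg 1: a=5, c=M1/2=-6277/2172, d=(M2−M1)/(6·2)=5495/4344, b=Δ1−h1·(2M1+M2)/6=-4105/1086
seg 2: a=-4, c=M2/2=2552/543, d=(M3−M2)/(6·2)=-2845/2172, b=Δ2−h2·(2M2+M3)/6=-29/181
seg 3: a=4, c=M3/2=-3431/1086, d=(M4−M3)/(6·3)=4949/9774, b=Δ3−h3·(2M3+M4)/6=1586/543
seg 4: a=-2, c=M4/2=253/181, d=(M5−M4)/(6·2)=-253/1086, b=Δ4−h4·(2M4+M5)/6=-2567/1086
t_q=11 → seg 4, τ=1; S=-2+-2567/1086·τ+253/181·τ²+-253/1086·τ³=-579/181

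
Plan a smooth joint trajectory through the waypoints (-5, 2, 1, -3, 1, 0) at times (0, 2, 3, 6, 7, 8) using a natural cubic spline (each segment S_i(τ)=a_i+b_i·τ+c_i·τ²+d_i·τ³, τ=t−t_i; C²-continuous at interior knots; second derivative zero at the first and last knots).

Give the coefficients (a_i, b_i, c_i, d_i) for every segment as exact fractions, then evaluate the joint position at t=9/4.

  seg 0: a=-5 b=36437/7446 c=0 d=-1297/3723
  seg 1: a=2 b=5309/7446 c=-2594/1241 d=2809/7446
  seg 2: a=1 b=-8696/3723 c=-2379/2482 d=9625/22338
  seg 3: a=-3 b=26411/7446 c=3623/1241 d=-18365/7446
  seg 4: a=1 b=7396/3723 c=-11119/2482 d=11119/7446
S(9/4) = 326195/158848

Δ: Δ0=7/2, Δ1=-1, Δ2=-4/3, Δ3=4, Δ4=-1
row 1: diag=6, rhs=-27; c'=1/6, d'=-9/2
row 2: denom=8−1·1/6=47/6; d'=(-2−1·-9/2)/(47/6)=15/47
row 3: denom=8−3·18/47=322/47; d'=(32−3·15/47)/(322/47)=1459/322
row 4: denom=4−1·47/322=1241/322; d'=(-30−1·1459/322)/(1241/322)=-11119/1241
back: M4=-11119/1241
back: M3=1459/322−47/322·-11119/1241=7246/1241
back: M2=15/47−18/47·7246/1241=-2379/1241
back: M1=-9/2−1/6·-2379/1241=-5188/1241
M: M0=0, M1=-5188/1241, M2=-2379/1241, M3=7246/1241, M4=-11119/1241, M5=0
seg 0: a=-5, c=M0/2=0, d=(M1−M0)/(6·2)=-1297/3723, b=Δ0−h0·(2M0+M1)/6=36437/7446
seg 1: a=2, c=M1/2=-2594/1241, d=(M2−M1)/(6·1)=2809/7446, b=Δ1−h1·(2M1+M2)/6=5309/7446
seg 2: a=1, c=M2/2=-2379/2482, d=(M3−M2)/(6·3)=9625/22338, b=Δ2−h2·(2M2+M3)/6=-8696/3723
seg 3: a=-3, c=M3/2=3623/1241, d=(M4−M3)/(6·1)=-18365/7446, b=Δ3−h3·(2M3+M4)/6=26411/7446
seg 4: a=1, c=M4/2=-11119/2482, d=(M5−M4)/(6·1)=11119/7446, b=Δ4−h4·(2M4+M5)/6=7396/3723
t_q=9/4 → seg 1, τ=1/4; S=2+5309/7446·τ+-2594/1241·τ²+2809/7446·τ³=326195/158848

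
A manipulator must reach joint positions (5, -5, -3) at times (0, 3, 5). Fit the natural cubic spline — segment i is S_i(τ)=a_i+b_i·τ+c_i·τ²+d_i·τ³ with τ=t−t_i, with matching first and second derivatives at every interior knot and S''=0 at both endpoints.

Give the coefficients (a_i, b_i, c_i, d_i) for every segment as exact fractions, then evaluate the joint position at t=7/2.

  seg 0: a=5 b=-139/30 c=0 d=13/90
  seg 1: a=-5 b=-11/15 c=13/10 d=-13/60
S(7/2) = -811/160

Δ: Δ0=-10/3, Δ1=1
row 1: diag=10, rhs=26; c'=1/5, d'=13/5
back: M1=13/5
M: M0=0, M1=13/5, M2=0
seg 0: a=5, c=M0/2=0, d=(M1−M0)/(6·3)=13/90, b=Δ0−h0·(2M0+M1)/6=-139/30
seg 1: a=-5, c=M1/2=13/10, d=(M2−M1)/(6·2)=-13/60, b=Δ1−h1·(2M1+M2)/6=-11/15
t_q=7/2 → seg 1, τ=1/2; S=-5+-11/15·τ+13/10·τ²+-13/60·τ³=-811/160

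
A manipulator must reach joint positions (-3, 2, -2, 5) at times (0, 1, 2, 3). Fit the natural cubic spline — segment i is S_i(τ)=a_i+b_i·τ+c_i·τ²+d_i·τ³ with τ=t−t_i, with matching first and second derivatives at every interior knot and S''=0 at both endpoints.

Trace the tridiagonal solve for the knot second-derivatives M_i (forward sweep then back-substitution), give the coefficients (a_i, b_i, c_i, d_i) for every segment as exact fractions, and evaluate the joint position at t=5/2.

  seg 0: a=-3 b=122/15 c=0 d=-47/15
  seg 1: a=2 b=-19/15 c=-47/5 d=20/3
  seg 2: a=-2 b=-1/15 c=53/5 d=-53/15
S(5/2) = 7/40

Δ: Δ0=5, Δ1=-4, Δ2=7
row 1: diag=4, rhs=-54; c'=1/4, d'=-27/2
row 2: denom=4−1·1/4=15/4; d'=(66−1·-27/2)/(15/4)=106/5
back: M2=106/5
back: M1=-27/2−1/4·106/5=-94/5
M: M0=0, M1=-94/5, M2=106/5, M3=0
seg 0: a=-3, c=M0/2=0, d=(M1−M0)/(6·1)=-47/15, b=Δ0−h0·(2M0+M1)/6=122/15
seg 1: a=2, c=M1/2=-47/5, d=(M2−M1)/(6·1)=20/3, b=Δ1−h1·(2M1+M2)/6=-19/15
seg 2: a=-2, c=M2/2=53/5, d=(M3−M2)/(6·1)=-53/15, b=Δ2−h2·(2M2+M3)/6=-1/15
t_q=5/2 → seg 2, τ=1/2; S=-2+-1/15·τ+53/5·τ²+-53/15·τ³=7/40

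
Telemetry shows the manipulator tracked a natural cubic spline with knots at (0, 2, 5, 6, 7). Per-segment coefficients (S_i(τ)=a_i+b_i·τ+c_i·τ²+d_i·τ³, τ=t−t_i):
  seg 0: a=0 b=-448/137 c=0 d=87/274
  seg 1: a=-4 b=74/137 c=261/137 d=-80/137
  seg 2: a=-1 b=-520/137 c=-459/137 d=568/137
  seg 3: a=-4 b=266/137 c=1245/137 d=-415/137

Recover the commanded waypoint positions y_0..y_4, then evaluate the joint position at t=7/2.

y_0 = S_0(0) = a_0 = 0
y_1 = S_1(0) = a_1 = -4
y_2 = S_2(0) = a_2 = -1
y_3 = S_3(0) = a_3 = -4
y_4 = S_3(1) = 4
t_q=7/2 is in segment 1 (τ=3/2); S_1(τ)=-479/548

y_0=0 y_1=-4 y_2=-1 y_3=-4 y_4=4
S(7/2) = -479/548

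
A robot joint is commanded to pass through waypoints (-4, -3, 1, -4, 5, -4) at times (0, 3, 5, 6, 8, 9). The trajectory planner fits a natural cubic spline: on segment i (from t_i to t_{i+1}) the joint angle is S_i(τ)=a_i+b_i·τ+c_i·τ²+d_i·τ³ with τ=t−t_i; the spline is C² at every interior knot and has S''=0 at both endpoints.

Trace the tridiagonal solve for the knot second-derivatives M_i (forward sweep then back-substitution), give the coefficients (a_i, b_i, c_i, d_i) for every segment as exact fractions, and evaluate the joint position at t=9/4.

  seg 0: a=-4 b=-3301/2598 c=0 d=463/2598
  seg 1: a=-3 b=4600/1299 c=1389/866 d=-6169/5196
  seg 2: a=1 b=-5573/1299 c=-2390/433 d=6248/1299
  seg 3: a=-4 b=-1169/1299 c=3858/433 d=-32267/10392
  seg 4: a=5 b=-6547/2598 c=-16835/1732 d=16835/5196
S(9/4) = -267635/55424

Δ: Δ0=1/3, Δ1=2, Δ2=-5, Δ3=9/2, Δ4=-9
row 1: diag=10, rhs=10; c'=1/5, d'=1
row 2: denom=6−2·1/5=28/5; d'=(-42−2·1)/(28/5)=-55/7
row 3: denom=6−1·5/28=163/28; d'=(57−1·-55/7)/(163/28)=1816/163
row 4: denom=6−2·56/163=866/163; d'=(-81−2·1816/163)/(866/163)=-16835/866
back: M4=-16835/866
back: M3=1816/163−56/163·-16835/866=7716/433
back: M2=-55/7−5/28·7716/433=-4780/433
back: M1=1−1/5·-4780/433=1389/433
M: M0=0, M1=1389/433, M2=-4780/433, M3=7716/433, M4=-16835/866, M5=0
seg 0: a=-4, c=M0/2=0, d=(M1−M0)/(6·3)=463/2598, b=Δ0−h0·(2M0+M1)/6=-3301/2598
seg 1: a=-3, c=M1/2=1389/866, d=(M2−M1)/(6·2)=-6169/5196, b=Δ1−h1·(2M1+M2)/6=4600/1299
seg 2: a=1, c=M2/2=-2390/433, d=(M3−M2)/(6·1)=6248/1299, b=Δ2−h2·(2M2+M3)/6=-5573/1299
seg 3: a=-4, c=M3/2=3858/433, d=(M4−M3)/(6·2)=-32267/10392, b=Δ3−h3·(2M3+M4)/6=-1169/1299
seg 4: a=5, c=M4/2=-16835/1732, d=(M5−M4)/(6·1)=16835/5196, b=Δ4−h4·(2M4+M5)/6=-6547/2598
t_q=9/4 → seg 0, τ=9/4; S=-4+-3301/2598·τ+0·τ²+463/2598·τ³=-267635/55424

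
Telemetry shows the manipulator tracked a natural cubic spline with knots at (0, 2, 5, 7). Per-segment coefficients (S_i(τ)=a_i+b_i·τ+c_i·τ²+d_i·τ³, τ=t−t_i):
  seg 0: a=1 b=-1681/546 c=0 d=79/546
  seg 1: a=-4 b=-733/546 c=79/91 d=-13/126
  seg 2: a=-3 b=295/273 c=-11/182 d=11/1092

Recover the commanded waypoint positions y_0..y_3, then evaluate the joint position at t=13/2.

y_0=1 y_1=-4 y_2=-3 y_3=-1
S(13/2) = -4313/2912

y_0 = S_0(0) = a_0 = 1
y_1 = S_1(0) = a_1 = -4
y_2 = S_2(0) = a_2 = -3
y_3 = S_2(2) = -1
t_q=13/2 is in segment 2 (τ=3/2); S_2(τ)=-4313/2912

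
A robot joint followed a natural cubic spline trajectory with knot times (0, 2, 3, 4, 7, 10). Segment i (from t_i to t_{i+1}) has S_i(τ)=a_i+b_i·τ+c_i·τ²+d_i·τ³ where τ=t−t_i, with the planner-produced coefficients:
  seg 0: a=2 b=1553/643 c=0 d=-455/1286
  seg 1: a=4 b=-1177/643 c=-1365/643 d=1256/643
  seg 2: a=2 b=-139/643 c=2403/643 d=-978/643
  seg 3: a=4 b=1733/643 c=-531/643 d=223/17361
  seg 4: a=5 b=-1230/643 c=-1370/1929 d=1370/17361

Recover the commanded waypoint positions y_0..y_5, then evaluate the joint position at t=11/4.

y_0=2 y_1=4 y_2=2 y_3=4 y_4=5 y_5=-5
S(11/4) = 23221/10288

y_0 = S_0(0) = a_0 = 2
y_1 = S_1(0) = a_1 = 4
y_2 = S_2(0) = a_2 = 2
y_3 = S_3(0) = a_3 = 4
y_4 = S_4(0) = a_4 = 5
y_5 = S_4(3) = -5
t_q=11/4 is in segment 1 (τ=3/4); S_1(τ)=23221/10288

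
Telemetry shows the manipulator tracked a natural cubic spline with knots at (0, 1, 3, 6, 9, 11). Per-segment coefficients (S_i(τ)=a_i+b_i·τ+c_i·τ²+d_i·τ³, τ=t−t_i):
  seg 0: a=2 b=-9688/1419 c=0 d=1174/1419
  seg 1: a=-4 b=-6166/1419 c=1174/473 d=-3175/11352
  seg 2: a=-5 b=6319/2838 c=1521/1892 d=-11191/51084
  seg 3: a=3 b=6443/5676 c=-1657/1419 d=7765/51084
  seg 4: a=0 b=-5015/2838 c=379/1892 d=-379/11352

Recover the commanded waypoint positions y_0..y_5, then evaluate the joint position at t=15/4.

y_0=2 y_1=-4 y_2=-5 y_3=3 y_4=0 y_5=-3
S(15/4) = -32697/11008

y_0 = S_0(0) = a_0 = 2
y_1 = S_1(0) = a_1 = -4
y_2 = S_2(0) = a_2 = -5
y_3 = S_3(0) = a_3 = 3
y_4 = S_4(0) = a_4 = 0
y_5 = S_4(2) = -3
t_q=15/4 is in segment 2 (τ=3/4); S_2(τ)=-32697/11008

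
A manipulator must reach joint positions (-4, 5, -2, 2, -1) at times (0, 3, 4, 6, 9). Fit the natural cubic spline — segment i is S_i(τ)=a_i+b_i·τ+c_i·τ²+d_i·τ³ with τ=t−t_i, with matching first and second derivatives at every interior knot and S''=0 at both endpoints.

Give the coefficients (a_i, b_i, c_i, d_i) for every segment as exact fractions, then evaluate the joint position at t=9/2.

Δ: Δ0=3, Δ1=-7, Δ2=2, Δ3=-1
row 1: diag=8, rhs=-60; c'=1/8, d'=-15/2
row 2: denom=6−1·1/8=47/8; d'=(54−1·-15/2)/(47/8)=492/47
row 3: denom=10−2·16/47=438/47; d'=(-18−2·492/47)/(438/47)=-305/73
back: M3=-305/73
back: M2=492/47−16/47·-305/73=868/73
back: M1=-15/2−1/8·868/73=-656/73
M: M0=0, M1=-656/73, M2=868/73, M3=-305/73, M4=0
seg 0: a=-4, c=M0/2=0, d=(M1−M0)/(6·3)=-328/657, b=Δ0−h0·(2M0+M1)/6=547/73
seg 1: a=5, c=M1/2=-328/73, d=(M2−M1)/(6·1)=254/73, b=Δ1−h1·(2M1+M2)/6=-437/73
seg 2: a=-2, c=M2/2=434/73, d=(M3−M2)/(6·2)=-391/292, b=Δ2−h2·(2M2+M3)/6=-331/73
seg 3: a=2, c=M3/2=-305/146, d=(M4−M3)/(6·3)=305/1314, b=Δ3−h3·(2M3+M4)/6=232/73
t_q=9/2 → seg 2, τ=1/2; S=-2+-331/73·τ+434/73·τ²+-391/292·τ³=-6887/2336

  seg 0: a=-4 b=547/73 c=0 d=-328/657
  seg 1: a=5 b=-437/73 c=-328/73 d=254/73
  seg 2: a=-2 b=-331/73 c=434/73 d=-391/292
  seg 3: a=2 b=232/73 c=-305/146 d=305/1314
S(9/2) = -6887/2336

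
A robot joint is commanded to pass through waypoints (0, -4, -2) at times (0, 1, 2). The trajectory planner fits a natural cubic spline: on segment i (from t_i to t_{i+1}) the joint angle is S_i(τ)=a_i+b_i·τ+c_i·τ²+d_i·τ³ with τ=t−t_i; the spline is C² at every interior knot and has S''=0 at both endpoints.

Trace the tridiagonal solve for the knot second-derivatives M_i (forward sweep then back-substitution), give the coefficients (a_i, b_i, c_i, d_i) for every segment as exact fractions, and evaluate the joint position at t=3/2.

  seg 0: a=0 b=-11/2 c=0 d=3/2
  seg 1: a=-4 b=-1 c=9/2 d=-3/2
S(3/2) = -57/16

Δ: Δ0=-4, Δ1=2
row 1: diag=4, rhs=36; c'=1/4, d'=9
back: M1=9
M: M0=0, M1=9, M2=0
seg 0: a=0, c=M0/2=0, d=(M1−M0)/(6·1)=3/2, b=Δ0−h0·(2M0+M1)/6=-11/2
seg 1: a=-4, c=M1/2=9/2, d=(M2−M1)/(6·1)=-3/2, b=Δ1−h1·(2M1+M2)/6=-1
t_q=3/2 → seg 1, τ=1/2; S=-4+-1·τ+9/2·τ²+-3/2·τ³=-57/16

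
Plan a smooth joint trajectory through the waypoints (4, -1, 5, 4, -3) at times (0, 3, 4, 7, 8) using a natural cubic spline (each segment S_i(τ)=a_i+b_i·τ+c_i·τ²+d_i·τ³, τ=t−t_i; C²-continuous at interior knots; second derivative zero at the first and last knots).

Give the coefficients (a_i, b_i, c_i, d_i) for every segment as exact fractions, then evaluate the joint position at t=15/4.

  seg 0: a=4 b=-2077/432 c=0 d=1357/3888
  seg 1: a=-1 b=997/216 c=1357/432 d=-253/144
  seg 2: a=5 b=2431/432 c=-115/54 d=185/3888
  seg 3: a=4 b=-1267/216 c=-245/144 d=245/432
S(15/4) = 32141/9216

Δ: Δ0=-5/3, Δ1=6, Δ2=-1/3, Δ3=-7
row 1: diag=8, rhs=46; c'=1/8, d'=23/4
row 2: denom=8−1·1/8=63/8; d'=(-38−1·23/4)/(63/8)=-50/9
row 3: denom=8−3·8/21=48/7; d'=(-40−3·-50/9)/(48/7)=-245/72
back: M3=-245/72
back: M2=-50/9−8/21·-245/72=-115/27
back: M1=23/4−1/8·-115/27=1357/216
M: M0=0, M1=1357/216, M2=-115/27, M3=-245/72, M4=0
seg 0: a=4, c=M0/2=0, d=(M1−M0)/(6·3)=1357/3888, b=Δ0−h0·(2M0+M1)/6=-2077/432
seg 1: a=-1, c=M1/2=1357/432, d=(M2−M1)/(6·1)=-253/144, b=Δ1−h1·(2M1+M2)/6=997/216
seg 2: a=5, c=M2/2=-115/54, d=(M3−M2)/(6·3)=185/3888, b=Δ2−h2·(2M2+M3)/6=2431/432
seg 3: a=4, c=M3/2=-245/144, d=(M4−M3)/(6·1)=245/432, b=Δ3−h3·(2M3+M4)/6=-1267/216
t_q=15/4 → seg 1, τ=3/4; S=-1+997/216·τ+1357/432·τ²+-253/144·τ³=32141/9216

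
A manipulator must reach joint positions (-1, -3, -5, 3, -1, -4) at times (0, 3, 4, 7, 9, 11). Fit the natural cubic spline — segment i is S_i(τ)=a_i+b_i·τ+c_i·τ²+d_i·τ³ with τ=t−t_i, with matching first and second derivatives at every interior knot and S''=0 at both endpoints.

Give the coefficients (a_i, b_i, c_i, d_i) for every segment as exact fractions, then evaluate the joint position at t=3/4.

  seg 0: a=-1 b=745/4212 c=0 d=-3553/37908
  seg 1: a=-3 b=-4957/2106 c=-3553/4212 d=1681/1404
  seg 2: a=-5 b=-1891/4212 c=2894/1053 d=-21605/37908
  seg 3: a=3 b=1375/2106 c=-3343/1404 d=2221/4212
  seg 4: a=-1 b=-5357/2106 c=1099/1404 d=-1099/8424
S(3/4) = -27163/29952

Δ: Δ0=-2/3, Δ1=-2, Δ2=8/3, Δ3=-2, Δ4=-3/2
row 1: diag=8, rhs=-8; c'=1/8, d'=-1
row 2: denom=8−1·1/8=63/8; d'=(28−1·-1)/(63/8)=232/63
row 3: denom=10−3·8/21=62/7; d'=(-28−3·232/63)/(62/7)=-410/93
row 4: denom=8−2·7/31=234/31; d'=(3−2·-410/93)/(234/31)=1099/702
back: M4=1099/702
back: M3=-410/93−7/31·1099/702=-3343/702
back: M2=232/63−8/21·-3343/702=5788/1053
back: M1=-1−1/8·5788/1053=-3553/2106
M: M0=0, M1=-3553/2106, M2=5788/1053, M3=-3343/702, M4=1099/702, M5=0
seg 0: a=-1, c=M0/2=0, d=(M1−M0)/(6·3)=-3553/37908, b=Δ0−h0·(2M0+M1)/6=745/4212
seg 1: a=-3, c=M1/2=-3553/4212, d=(M2−M1)/(6·1)=1681/1404, b=Δ1−h1·(2M1+M2)/6=-4957/2106
seg 2: a=-5, c=M2/2=2894/1053, d=(M3−M2)/(6·3)=-21605/37908, b=Δ2−h2·(2M2+M3)/6=-1891/4212
seg 3: a=3, c=M3/2=-3343/1404, d=(M4−M3)/(6·2)=2221/4212, b=Δ3−h3·(2M3+M4)/6=1375/2106
seg 4: a=-1, c=M4/2=1099/1404, d=(M5−M4)/(6·2)=-1099/8424, b=Δ4−h4·(2M4+M5)/6=-5357/2106
t_q=3/4 → seg 0, τ=3/4; S=-1+745/4212·τ+0·τ²+-3553/37908·τ³=-27163/29952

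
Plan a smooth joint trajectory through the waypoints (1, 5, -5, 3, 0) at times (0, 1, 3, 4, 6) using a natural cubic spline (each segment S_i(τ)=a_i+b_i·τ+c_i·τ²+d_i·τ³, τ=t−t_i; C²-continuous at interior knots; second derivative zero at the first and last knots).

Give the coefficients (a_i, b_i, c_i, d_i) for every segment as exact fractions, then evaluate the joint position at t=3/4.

  seg 0: a=1 b=617/93 c=0 d=-245/93
  seg 1: a=5 b=-118/93 c=-245/31 d=1123/372
  seg 2: a=-5 b=311/93 c=633/62 d=-1033/186
  seg 3: a=3 b=1321/186 c=-200/31 d=100/93
S(3/4) = 9651/1984

Δ: Δ0=4, Δ1=-5, Δ2=8, Δ3=-3/2
row 1: diag=6, rhs=-54; c'=1/3, d'=-9
row 2: denom=6−2·1/3=16/3; d'=(78−2·-9)/(16/3)=18
row 3: denom=6−1·3/16=93/16; d'=(-57−1·18)/(93/16)=-400/31
back: M3=-400/31
back: M2=18−3/16·-400/31=633/31
back: M1=-9−1/3·633/31=-490/31
M: M0=0, M1=-490/31, M2=633/31, M3=-400/31, M4=0
seg 0: a=1, c=M0/2=0, d=(M1−M0)/(6·1)=-245/93, b=Δ0−h0·(2M0+M1)/6=617/93
seg 1: a=5, c=M1/2=-245/31, d=(M2−M1)/(6·2)=1123/372, b=Δ1−h1·(2M1+M2)/6=-118/93
seg 2: a=-5, c=M2/2=633/62, d=(M3−M2)/(6·1)=-1033/186, b=Δ2−h2·(2M2+M3)/6=311/93
seg 3: a=3, c=M3/2=-200/31, d=(M4−M3)/(6·2)=100/93, b=Δ3−h3·(2M3+M4)/6=1321/186
t_q=3/4 → seg 0, τ=3/4; S=1+617/93·τ+0·τ²+-245/93·τ³=9651/1984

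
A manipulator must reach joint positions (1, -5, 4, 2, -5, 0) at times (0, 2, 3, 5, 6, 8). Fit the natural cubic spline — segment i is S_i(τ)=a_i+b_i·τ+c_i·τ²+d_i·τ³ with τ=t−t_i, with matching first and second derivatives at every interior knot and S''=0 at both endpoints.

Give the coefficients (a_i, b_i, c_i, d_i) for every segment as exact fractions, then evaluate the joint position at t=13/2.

Δ: Δ0=-3, Δ1=9, Δ2=-1, Δ3=-7, Δ4=5/2
row 1: diag=6, rhs=72; c'=1/6, d'=12
row 2: denom=6−1·1/6=35/6; d'=(-60−1·12)/(35/6)=-432/35
row 3: denom=6−2·12/35=186/35; d'=(-36−2·-432/35)/(186/35)=-66/31
row 4: denom=6−1·35/186=1081/186; d'=(57−1·-66/31)/(1081/186)=234/23
back: M4=234/23
back: M3=-66/31−35/186·234/23=-93/23
back: M2=-432/35−12/35·-93/23=-252/23
back: M1=12−1/6·-252/23=318/23
M: M0=0, M1=318/23, M2=-252/23, M3=-93/23, M4=234/23, M5=0
seg 0: a=1, c=M0/2=0, d=(M1−M0)/(6·2)=53/46, b=Δ0−h0·(2M0+M1)/6=-175/23
seg 1: a=-5, c=M1/2=159/23, d=(M2−M1)/(6·1)=-95/23, b=Δ1−h1·(2M1+M2)/6=143/23
seg 2: a=4, c=M2/2=-126/23, d=(M3−M2)/(6·2)=53/92, b=Δ2−h2·(2M2+M3)/6=176/23
seg 3: a=2, c=M3/2=-93/46, d=(M4−M3)/(6·1)=109/46, b=Δ3−h3·(2M3+M4)/6=-169/23
seg 4: a=-5, c=M4/2=117/23, d=(M5−M4)/(6·2)=-39/46, b=Δ4−h4·(2M4+M5)/6=-197/46
t_q=13/2 → seg 4, τ=1/2; S=-5+-197/46·τ+117/23·τ²+-39/46·τ³=-2199/368

  seg 0: a=1 b=-175/23 c=0 d=53/46
  seg 1: a=-5 b=143/23 c=159/23 d=-95/23
  seg 2: a=4 b=176/23 c=-126/23 d=53/92
  seg 3: a=2 b=-169/23 c=-93/46 d=109/46
  seg 4: a=-5 b=-197/46 c=117/23 d=-39/46
S(13/2) = -2199/368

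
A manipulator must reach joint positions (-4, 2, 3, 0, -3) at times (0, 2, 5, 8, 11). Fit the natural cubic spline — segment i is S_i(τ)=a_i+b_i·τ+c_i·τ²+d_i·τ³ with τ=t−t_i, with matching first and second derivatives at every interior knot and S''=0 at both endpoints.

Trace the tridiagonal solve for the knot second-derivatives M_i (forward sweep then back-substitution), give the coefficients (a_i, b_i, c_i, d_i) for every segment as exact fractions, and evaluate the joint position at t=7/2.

  seg 0: a=-4 b=725/207 c=0 d=-26/207
  seg 1: a=2 b=413/207 c=-52/69 d=124/1863
  seg 2: a=3 b=-151/207 c=-32/207 d=40/1863
  seg 3: a=0 b=-223/207 c=8/207 d=-8/1863
S(7/2) = 81/23

Δ: Δ0=3, Δ1=1/3, Δ2=-1, Δ3=-1
row 1: diag=10, rhs=-16; c'=3/10, d'=-8/5
row 2: denom=12−3·3/10=111/10; d'=(-8−3·-8/5)/(111/10)=-32/111
row 3: denom=12−3·10/37=414/37; d'=(0−3·-32/111)/(414/37)=16/207
back: M3=16/207
back: M2=-32/111−10/37·16/207=-64/207
back: M1=-8/5−3/10·-64/207=-104/69
M: M0=0, M1=-104/69, M2=-64/207, M3=16/207, M4=0
seg 0: a=-4, c=M0/2=0, d=(M1−M0)/(6·2)=-26/207, b=Δ0−h0·(2M0+M1)/6=725/207
seg 1: a=2, c=M1/2=-52/69, d=(M2−M1)/(6·3)=124/1863, b=Δ1−h1·(2M1+M2)/6=413/207
seg 2: a=3, c=M2/2=-32/207, d=(M3−M2)/(6·3)=40/1863, b=Δ2−h2·(2M2+M3)/6=-151/207
seg 3: a=0, c=M3/2=8/207, d=(M4−M3)/(6·3)=-8/1863, b=Δ3−h3·(2M3+M4)/6=-223/207
t_q=7/2 → seg 1, τ=3/2; S=2+413/207·τ+-52/69·τ²+124/1863·τ³=81/23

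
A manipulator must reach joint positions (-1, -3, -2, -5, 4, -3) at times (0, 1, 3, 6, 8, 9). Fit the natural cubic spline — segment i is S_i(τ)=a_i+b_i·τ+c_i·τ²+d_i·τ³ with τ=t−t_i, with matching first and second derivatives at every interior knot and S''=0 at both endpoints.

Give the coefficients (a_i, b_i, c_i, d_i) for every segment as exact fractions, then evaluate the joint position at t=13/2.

Δ: Δ0=-2, Δ1=1/2, Δ2=-1, Δ3=9/2, Δ4=-7
row 1: diag=6, rhs=15; c'=1/3, d'=5/2
row 2: denom=10−2·1/3=28/3; d'=(-9−2·5/2)/(28/3)=-3/2
row 3: denom=10−3·9/28=253/28; d'=(33−3·-3/2)/(253/28)=1050/253
row 4: denom=6−2·56/253=1406/253; d'=(-69−2·1050/253)/(1406/253)=-19557/1406
back: M4=-19557/1406
back: M3=1050/253−56/253·-19557/1406=5082/703
back: M2=-3/2−9/28·5082/703=-2688/703
back: M1=5/2−1/3·-2688/703=5307/1406
M: M0=0, M1=5307/1406, M2=-2688/703, M3=5082/703, M4=-19557/1406, M5=0
seg 0: a=-1, c=M0/2=0, d=(M1−M0)/(6·1)=1769/2812, b=Δ0−h0·(2M0+M1)/6=-7393/2812
seg 1: a=-3, c=M1/2=5307/2812, d=(M2−M1)/(6·2)=-3561/5624, b=Δ1−h1·(2M1+M2)/6=-1043/1406
seg 2: a=-2, c=M2/2=-1344/703, d=(M3−M2)/(6·3)=35/57, b=Δ2−h2·(2M2+M3)/6=-556/703
seg 3: a=-5, c=M3/2=2541/703, d=(M4−M3)/(6·2)=-9907/5624, b=Δ3−h3·(2M3+M4)/6=3035/703
seg 4: a=4, c=M4/2=-19557/2812, d=(M5−M4)/(6·1)=6519/2812, b=Δ4−h4·(2M4+M5)/6=-3323/1406
t_q=13/2 → seg 3, τ=1/2; S=-5+3035/703·τ+2541/703·τ²+-9907/5624·τ³=-97091/44992

  seg 0: a=-1 b=-7393/2812 c=0 d=1769/2812
  seg 1: a=-3 b=-1043/1406 c=5307/2812 d=-3561/5624
  seg 2: a=-2 b=-556/703 c=-1344/703 d=35/57
  seg 3: a=-5 b=3035/703 c=2541/703 d=-9907/5624
  seg 4: a=4 b=-3323/1406 c=-19557/2812 d=6519/2812
S(13/2) = -97091/44992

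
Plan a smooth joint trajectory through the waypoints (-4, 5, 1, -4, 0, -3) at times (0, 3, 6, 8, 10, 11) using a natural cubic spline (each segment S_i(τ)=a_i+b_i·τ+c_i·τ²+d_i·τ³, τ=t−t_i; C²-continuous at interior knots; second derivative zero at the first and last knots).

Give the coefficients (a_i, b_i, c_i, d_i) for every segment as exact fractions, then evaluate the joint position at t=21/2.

Δ: Δ0=3, Δ1=-4/3, Δ2=-5/2, Δ3=2, Δ4=-3
row 1: diag=12, rhs=-26; c'=1/4, d'=-13/6
row 2: denom=10−3·1/4=37/4; d'=(-7−3·-13/6)/(37/4)=-2/37
row 3: denom=8−2·8/37=280/37; d'=(27−2·-2/37)/(280/37)=1003/280
row 4: denom=6−2·37/140=383/70; d'=(-30−2·1003/280)/(383/70)=-5203/766
back: M4=-5203/766
back: M3=1003/280−37/140·-5203/766=4119/766
back: M2=-2/37−8/37·4119/766=-466/383
back: M1=-13/6−1/4·-466/383=-2140/1149
M: M0=0, M1=-2140/1149, M2=-466/383, M3=4119/766, M4=-5203/766, M5=0
seg 0: a=-4, c=M0/2=0, d=(M1−M0)/(6·3)=-1070/10341, b=Δ0−h0·(2M0+M1)/6=4517/1149
seg 1: a=5, c=M1/2=-1070/1149, d=(M2−M1)/(6·3)=371/10341, b=Δ1−h1·(2M1+M2)/6=1307/1149
seg 2: a=1, c=M2/2=-233/383, d=(M3−M2)/(6·2)=5051/9192, b=Δ2−h2·(2M2+M3)/6=-4000/1149
seg 3: a=-4, c=M3/2=4119/1532, d=(M4−M3)/(6·2)=-4661/4596, b=Δ3−h3·(2M3+M4)/6=1561/2298
seg 4: a=0, c=M4/2=-5203/1532, d=(M5−M4)/(6·1)=5203/4596, b=Δ4−h4·(2M4+M5)/6=-1691/2298
t_q=21/2 → seg 4, τ=1/2; S=0+-1691/2298·τ+-5203/1532·τ²+5203/4596·τ³=-13181/12256

  seg 0: a=-4 b=4517/1149 c=0 d=-1070/10341
  seg 1: a=5 b=1307/1149 c=-1070/1149 d=371/10341
  seg 2: a=1 b=-4000/1149 c=-233/383 d=5051/9192
  seg 3: a=-4 b=1561/2298 c=4119/1532 d=-4661/4596
  seg 4: a=0 b=-1691/2298 c=-5203/1532 d=5203/4596
S(21/2) = -13181/12256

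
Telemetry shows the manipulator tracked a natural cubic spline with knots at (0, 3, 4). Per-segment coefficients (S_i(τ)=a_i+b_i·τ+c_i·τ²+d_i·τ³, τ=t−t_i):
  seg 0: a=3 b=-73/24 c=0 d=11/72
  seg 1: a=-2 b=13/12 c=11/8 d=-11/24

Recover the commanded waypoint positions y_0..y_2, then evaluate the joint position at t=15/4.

y_0=3 y_1=-2 y_2=0
S(15/4) = -311/512

y_0 = S_0(0) = a_0 = 3
y_1 = S_1(0) = a_1 = -2
y_2 = S_1(1) = 0
t_q=15/4 is in segment 1 (τ=3/4); S_1(τ)=-311/512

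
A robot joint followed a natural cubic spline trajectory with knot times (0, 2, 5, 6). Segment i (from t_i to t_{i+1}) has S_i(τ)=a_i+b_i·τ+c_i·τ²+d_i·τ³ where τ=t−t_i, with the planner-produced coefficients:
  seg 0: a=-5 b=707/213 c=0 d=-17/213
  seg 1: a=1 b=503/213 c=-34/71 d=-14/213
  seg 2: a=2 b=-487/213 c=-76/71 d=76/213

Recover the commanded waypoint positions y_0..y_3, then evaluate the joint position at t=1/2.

y_0=-5 y_1=1 y_2=2 y_3=-1
S(1/2) = -1903/568

y_0 = S_0(0) = a_0 = -5
y_1 = S_1(0) = a_1 = 1
y_2 = S_2(0) = a_2 = 2
y_3 = S_2(1) = -1
t_q=1/2 is in segment 0 (τ=1/2); S_0(τ)=-1903/568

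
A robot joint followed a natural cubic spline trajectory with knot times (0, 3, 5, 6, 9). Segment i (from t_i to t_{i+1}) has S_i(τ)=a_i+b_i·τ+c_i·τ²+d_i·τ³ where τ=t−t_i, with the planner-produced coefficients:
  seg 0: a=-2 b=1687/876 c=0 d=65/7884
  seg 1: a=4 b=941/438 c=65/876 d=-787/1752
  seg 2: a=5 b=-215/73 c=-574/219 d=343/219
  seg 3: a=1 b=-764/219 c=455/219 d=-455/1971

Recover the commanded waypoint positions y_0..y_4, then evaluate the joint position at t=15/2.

y_0=-2 y_1=4 y_2=5 y_3=1 y_4=3
S(15/2) = -197/584

y_0 = S_0(0) = a_0 = -2
y_1 = S_1(0) = a_1 = 4
y_2 = S_2(0) = a_2 = 5
y_3 = S_3(0) = a_3 = 1
y_4 = S_3(3) = 3
t_q=15/2 is in segment 3 (τ=3/2); S_3(τ)=-197/584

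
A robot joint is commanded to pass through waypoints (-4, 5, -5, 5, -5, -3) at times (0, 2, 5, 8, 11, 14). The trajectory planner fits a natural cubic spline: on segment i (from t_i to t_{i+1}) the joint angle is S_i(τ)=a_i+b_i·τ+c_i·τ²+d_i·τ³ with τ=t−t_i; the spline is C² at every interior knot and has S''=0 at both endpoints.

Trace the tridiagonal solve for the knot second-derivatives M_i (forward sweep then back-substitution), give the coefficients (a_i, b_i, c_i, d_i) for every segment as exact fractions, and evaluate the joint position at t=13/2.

  seg 0: a=-4 b=20737/3090 c=0 d=-854/1545
  seg 1: a=5 b=241/3090 c=-1708/515 d=20203/27810
  seg 2: a=-5 b=-319/1545 c=1991/618 d=-701/1030
  seg 3: a=5 b=2311/3090 c=-4486/1545 d=2861/5562
  seg 4: a=-5 b=-4303/1545 c=5333/3090 d=-5333/27810
S(13/2) = -2949/8240

Δ: Δ0=9/2, Δ1=-10/3, Δ2=10/3, Δ3=-10/3, Δ4=2/3
row 1: diag=10, rhs=-47; c'=3/10, d'=-47/10
row 2: denom=12−3·3/10=111/10; d'=(40−3·-47/10)/(111/10)=541/111
row 3: denom=12−3·10/37=414/37; d'=(-40−3·541/111)/(414/37)=-2021/414
row 4: denom=12−3·37/138=515/46; d'=(24−3·-2021/414)/(515/46)=5333/1545
back: M4=5333/1545
back: M3=-2021/414−37/138·5333/1545=-8972/1545
back: M2=541/111−10/37·-8972/1545=1991/309
back: M1=-47/10−3/10·1991/309=-3416/515
M: M0=0, M1=-3416/515, M2=1991/309, M3=-8972/1545, M4=5333/1545, M5=0
seg 0: a=-4, c=M0/2=0, d=(M1−M0)/(6·2)=-854/1545, b=Δ0−h0·(2M0+M1)/6=20737/3090
seg 1: a=5, c=M1/2=-1708/515, d=(M2−M1)/(6·3)=20203/27810, b=Δ1−h1·(2M1+M2)/6=241/3090
seg 2: a=-5, c=M2/2=1991/618, d=(M3−M2)/(6·3)=-701/1030, b=Δ2−h2·(2M2+M3)/6=-319/1545
seg 3: a=5, c=M3/2=-4486/1545, d=(M4−M3)/(6·3)=2861/5562, b=Δ3−h3·(2M3+M4)/6=2311/3090
seg 4: a=-5, c=M4/2=5333/3090, d=(M5−M4)/(6·3)=-5333/27810, b=Δ4−h4·(2M4+M5)/6=-4303/1545
t_q=13/2 → seg 2, τ=3/2; S=-5+-319/1545·τ+1991/618·τ²+-701/1030·τ³=-2949/8240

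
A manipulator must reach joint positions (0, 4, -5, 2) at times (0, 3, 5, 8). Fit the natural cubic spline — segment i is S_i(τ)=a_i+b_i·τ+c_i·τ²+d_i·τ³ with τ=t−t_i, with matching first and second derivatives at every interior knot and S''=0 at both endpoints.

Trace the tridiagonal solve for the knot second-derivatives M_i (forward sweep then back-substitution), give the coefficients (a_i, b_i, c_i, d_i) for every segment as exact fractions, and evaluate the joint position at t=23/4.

Δ: Δ0=4/3, Δ1=-9/2, Δ2=7/3
row 1: diag=10, rhs=-35; c'=1/5, d'=-7/2
row 2: denom=10−2·1/5=48/5; d'=(41−2·-7/2)/(48/5)=5
back: M2=5
back: M1=-7/2−1/5·5=-9/2
M: M0=0, M1=-9/2, M2=5, M3=0
seg 0: a=0, c=M0/2=0, d=(M1−M0)/(6·3)=-1/4, b=Δ0−h0·(2M0+M1)/6=43/12
seg 1: a=4, c=M1/2=-9/4, d=(M2−M1)/(6·2)=19/24, b=Δ1−h1·(2M1+M2)/6=-19/6
seg 2: a=-5, c=M2/2=5/2, d=(M3−M2)/(6·3)=-5/18, b=Δ2−h2·(2M2+M3)/6=-8/3
t_q=23/4 → seg 2, τ=3/4; S=-5+-8/3·τ+5/2·τ²+-5/18·τ³=-731/128

  seg 0: a=0 b=43/12 c=0 d=-1/4
  seg 1: a=4 b=-19/6 c=-9/4 d=19/24
  seg 2: a=-5 b=-8/3 c=5/2 d=-5/18
S(23/4) = -731/128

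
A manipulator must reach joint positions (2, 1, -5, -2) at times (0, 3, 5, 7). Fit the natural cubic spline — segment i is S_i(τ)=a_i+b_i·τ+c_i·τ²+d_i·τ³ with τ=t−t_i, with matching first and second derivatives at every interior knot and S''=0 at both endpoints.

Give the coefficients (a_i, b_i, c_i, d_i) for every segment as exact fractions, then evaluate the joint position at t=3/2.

Δ: Δ0=-1/3, Δ1=-3, Δ2=3/2
row 1: diag=10, rhs=-16; c'=1/5, d'=-8/5
row 2: denom=8−2·1/5=38/5; d'=(27−2·-8/5)/(38/5)=151/38
back: M2=151/38
back: M1=-8/5−1/5·151/38=-91/38
M: M0=0, M1=-91/38, M2=151/38, M3=0
seg 0: a=2, c=M0/2=0, d=(M1−M0)/(6·3)=-91/684, b=Δ0−h0·(2M0+M1)/6=197/228
seg 1: a=1, c=M1/2=-91/76, d=(M2−M1)/(6·2)=121/228, b=Δ1−h1·(2M1+M2)/6=-311/114
seg 2: a=-5, c=M2/2=151/76, d=(M3−M2)/(6·2)=-151/456, b=Δ2−h2·(2M2+M3)/6=-131/114
t_q=3/2 → seg 0, τ=3/2; S=2+197/228·τ+0·τ²+-91/684·τ³=1731/608

  seg 0: a=2 b=197/228 c=0 d=-91/684
  seg 1: a=1 b=-311/114 c=-91/76 d=121/228
  seg 2: a=-5 b=-131/114 c=151/76 d=-151/456
S(3/2) = 1731/608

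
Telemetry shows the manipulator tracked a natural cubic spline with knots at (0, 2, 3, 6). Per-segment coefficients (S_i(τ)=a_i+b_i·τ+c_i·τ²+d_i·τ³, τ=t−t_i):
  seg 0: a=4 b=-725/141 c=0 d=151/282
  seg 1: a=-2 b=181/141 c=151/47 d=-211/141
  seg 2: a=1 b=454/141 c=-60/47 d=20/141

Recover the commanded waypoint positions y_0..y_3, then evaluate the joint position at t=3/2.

y_0 = S_0(0) = a_0 = 4
y_1 = S_1(0) = a_1 = -2
y_2 = S_2(0) = a_2 = 1
y_3 = S_2(3) = 3
t_q=3/2 is in segment 0 (τ=3/2); S_0(τ)=-1433/752

y_0=4 y_1=-2 y_2=1 y_3=3
S(3/2) = -1433/752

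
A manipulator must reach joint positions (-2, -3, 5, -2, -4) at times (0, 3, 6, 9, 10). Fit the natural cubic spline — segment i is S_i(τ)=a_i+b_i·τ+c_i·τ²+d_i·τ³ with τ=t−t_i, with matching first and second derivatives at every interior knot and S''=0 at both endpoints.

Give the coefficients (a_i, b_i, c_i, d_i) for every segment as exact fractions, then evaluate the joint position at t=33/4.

  seg 0: a=-2 b=-41/27 c=0 d=32/243
  seg 1: a=-3 b=55/27 c=32/27 d=-79/243
  seg 2: a=5 b=10/27 c=-47/27 d=68/243
  seg 3: a=-2 b=-68/27 c=7/9 d=-7/27
S(33/4) = 5/24

Δ: Δ0=-1/3, Δ1=8/3, Δ2=-7/3, Δ3=-2
row 1: diag=12, rhs=18; c'=1/4, d'=3/2
row 2: denom=12−3·1/4=45/4; d'=(-30−3·3/2)/(45/4)=-46/15
row 3: denom=8−3·4/15=36/5; d'=(2−3·-46/15)/(36/5)=14/9
back: M3=14/9
back: M2=-46/15−4/15·14/9=-94/27
back: M1=3/2−1/4·-94/27=64/27
M: M0=0, M1=64/27, M2=-94/27, M3=14/9, M4=0
seg 0: a=-2, c=M0/2=0, d=(M1−M0)/(6·3)=32/243, b=Δ0−h0·(2M0+M1)/6=-41/27
seg 1: a=-3, c=M1/2=32/27, d=(M2−M1)/(6·3)=-79/243, b=Δ1−h1·(2M1+M2)/6=55/27
seg 2: a=5, c=M2/2=-47/27, d=(M3−M2)/(6·3)=68/243, b=Δ2−h2·(2M2+M3)/6=10/27
seg 3: a=-2, c=M3/2=7/9, d=(M4−M3)/(6·1)=-7/27, b=Δ3−h3·(2M3+M4)/6=-68/27
t_q=33/4 → seg 2, τ=9/4; S=5+10/27·τ+-47/27·τ²+68/243·τ³=5/24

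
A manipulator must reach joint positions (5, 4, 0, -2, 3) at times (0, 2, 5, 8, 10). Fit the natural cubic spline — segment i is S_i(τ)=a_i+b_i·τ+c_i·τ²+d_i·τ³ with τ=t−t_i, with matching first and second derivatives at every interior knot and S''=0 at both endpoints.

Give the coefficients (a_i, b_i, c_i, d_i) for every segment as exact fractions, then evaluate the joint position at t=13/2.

  seg 0: a=5 b=-57/170 c=0 d=-7/170
  seg 1: a=4 b=-141/170 c=-21/85 d=121/4590
  seg 2: a=0 b=-8/5 c=-1/102 d=491/4590
  seg 3: a=-2 b=209/170 c=81/85 d=-27/170
S(13/2) = -2803/1360

Δ: Δ0=-1/2, Δ1=-4/3, Δ2=-2/3, Δ3=5/2
row 1: diag=10, rhs=-5; c'=3/10, d'=-1/2
row 2: denom=12−3·3/10=111/10; d'=(4−3·-1/2)/(111/10)=55/111
row 3: denom=10−3·10/37=340/37; d'=(19−3·55/111)/(340/37)=162/85
back: M3=162/85
back: M2=55/111−10/37·162/85=-1/51
back: M1=-1/2−3/10·-1/51=-42/85
M: M0=0, M1=-42/85, M2=-1/51, M3=162/85, M4=0
seg 0: a=5, c=M0/2=0, d=(M1−M0)/(6·2)=-7/170, b=Δ0−h0·(2M0+M1)/6=-57/170
seg 1: a=4, c=M1/2=-21/85, d=(M2−M1)/(6·3)=121/4590, b=Δ1−h1·(2M1+M2)/6=-141/170
seg 2: a=0, c=M2/2=-1/102, d=(M3−M2)/(6·3)=491/4590, b=Δ2−h2·(2M2+M3)/6=-8/5
seg 3: a=-2, c=M3/2=81/85, d=(M4−M3)/(6·2)=-27/170, b=Δ3−h3·(2M3+M4)/6=209/170
t_q=13/2 → seg 2, τ=3/2; S=0+-8/5·τ+-1/102·τ²+491/4590·τ³=-2803/1360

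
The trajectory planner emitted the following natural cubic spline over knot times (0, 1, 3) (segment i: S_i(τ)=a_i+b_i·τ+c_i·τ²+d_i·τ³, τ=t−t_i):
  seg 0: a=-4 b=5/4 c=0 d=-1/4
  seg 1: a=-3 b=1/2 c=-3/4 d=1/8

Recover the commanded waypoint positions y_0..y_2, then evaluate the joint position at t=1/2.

y_0 = S_0(0) = a_0 = -4
y_1 = S_1(0) = a_1 = -3
y_2 = S_1(2) = -4
t_q=1/2 is in segment 0 (τ=1/2); S_0(τ)=-109/32

y_0=-4 y_1=-3 y_2=-4
S(1/2) = -109/32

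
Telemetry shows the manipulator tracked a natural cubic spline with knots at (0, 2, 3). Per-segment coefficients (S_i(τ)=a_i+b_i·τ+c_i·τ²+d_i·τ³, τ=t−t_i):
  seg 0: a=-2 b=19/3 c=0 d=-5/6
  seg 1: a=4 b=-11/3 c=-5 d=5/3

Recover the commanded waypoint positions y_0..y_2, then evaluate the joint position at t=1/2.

y_0 = S_0(0) = a_0 = -2
y_1 = S_1(0) = a_1 = 4
y_2 = S_1(1) = -3
t_q=1/2 is in segment 0 (τ=1/2); S_0(τ)=17/16

y_0=-2 y_1=4 y_2=-3
S(1/2) = 17/16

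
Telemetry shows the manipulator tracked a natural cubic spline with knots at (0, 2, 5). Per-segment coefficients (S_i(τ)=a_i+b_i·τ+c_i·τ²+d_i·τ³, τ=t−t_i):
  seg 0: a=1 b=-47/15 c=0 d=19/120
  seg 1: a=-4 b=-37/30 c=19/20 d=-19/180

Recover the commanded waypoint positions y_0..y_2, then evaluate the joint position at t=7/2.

y_0 = S_0(0) = a_0 = 1
y_1 = S_1(0) = a_1 = -4
y_2 = S_1(3) = -2
t_q=7/2 is in segment 1 (τ=3/2); S_1(τ)=-651/160

y_0=1 y_1=-4 y_2=-2
S(7/2) = -651/160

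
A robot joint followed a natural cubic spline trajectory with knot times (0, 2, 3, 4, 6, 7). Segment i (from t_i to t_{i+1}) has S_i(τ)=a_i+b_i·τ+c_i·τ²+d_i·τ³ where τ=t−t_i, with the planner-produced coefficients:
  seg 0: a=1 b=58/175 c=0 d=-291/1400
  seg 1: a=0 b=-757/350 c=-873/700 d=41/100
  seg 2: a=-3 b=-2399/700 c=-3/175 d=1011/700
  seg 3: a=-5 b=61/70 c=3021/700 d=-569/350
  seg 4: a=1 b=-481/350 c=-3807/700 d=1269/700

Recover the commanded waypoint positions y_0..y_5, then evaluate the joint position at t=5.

y_0=1 y_1=0 y_2=-3 y_3=-5 y_4=1 y_5=-4
S(5) = -1007/700

y_0 = S_0(0) = a_0 = 1
y_1 = S_1(0) = a_1 = 0
y_2 = S_2(0) = a_2 = -3
y_3 = S_3(0) = a_3 = -5
y_4 = S_4(0) = a_4 = 1
y_5 = S_4(1) = -4
t_q=5 is in segment 3 (τ=1); S_3(τ)=-1007/700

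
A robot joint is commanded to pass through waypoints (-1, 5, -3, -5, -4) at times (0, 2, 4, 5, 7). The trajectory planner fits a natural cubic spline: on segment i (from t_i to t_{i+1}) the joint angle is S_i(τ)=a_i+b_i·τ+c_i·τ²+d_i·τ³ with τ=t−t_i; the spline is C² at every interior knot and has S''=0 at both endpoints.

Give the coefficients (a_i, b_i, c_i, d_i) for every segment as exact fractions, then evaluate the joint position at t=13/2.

  seg 0: a=-1 b=81/16 c=0 d=-33/64
  seg 1: a=5 b=-9/8 c=-99/32 d=53/64
  seg 2: a=-3 b=-57/16 c=15/8 d=-5/16
  seg 3: a=-5 b=-3/4 c=15/16 d=-5/32
S(13/2) = -1163/256

Δ: Δ0=3, Δ1=-4, Δ2=-2, Δ3=1/2
row 1: diag=8, rhs=-42; c'=1/4, d'=-21/4
row 2: denom=6−2·1/4=11/2; d'=(12−2·-21/4)/(11/2)=45/11
row 3: denom=6−1·2/11=64/11; d'=(15−1·45/11)/(64/11)=15/8
back: M3=15/8
back: M2=45/11−2/11·15/8=15/4
back: M1=-21/4−1/4·15/4=-99/16
M: M0=0, M1=-99/16, M2=15/4, M3=15/8, M4=0
seg 0: a=-1, c=M0/2=0, d=(M1−M0)/(6·2)=-33/64, b=Δ0−h0·(2M0+M1)/6=81/16
seg 1: a=5, c=M1/2=-99/32, d=(M2−M1)/(6·2)=53/64, b=Δ1−h1·(2M1+M2)/6=-9/8
seg 2: a=-3, c=M2/2=15/8, d=(M3−M2)/(6·1)=-5/16, b=Δ2−h2·(2M2+M3)/6=-57/16
seg 3: a=-5, c=M3/2=15/16, d=(M4−M3)/(6·2)=-5/32, b=Δ3−h3·(2M3+M4)/6=-3/4
t_q=13/2 → seg 3, τ=3/2; S=-5+-3/4·τ+15/16·τ²+-5/32·τ³=-1163/256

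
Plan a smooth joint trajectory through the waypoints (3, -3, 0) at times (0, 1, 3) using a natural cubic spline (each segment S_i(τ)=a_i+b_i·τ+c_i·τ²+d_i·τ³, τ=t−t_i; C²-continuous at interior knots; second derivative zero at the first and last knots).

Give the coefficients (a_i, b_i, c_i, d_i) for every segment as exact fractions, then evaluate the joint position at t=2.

Δ: Δ0=-6, Δ1=3/2
row 1: diag=6, rhs=45; c'=1/3, d'=15/2
back: M1=15/2
M: M0=0, M1=15/2, M2=0
seg 0: a=3, c=M0/2=0, d=(M1−M0)/(6·1)=5/4, b=Δ0−h0·(2M0+M1)/6=-29/4
seg 1: a=-3, c=M1/2=15/4, d=(M2−M1)/(6·2)=-5/8, b=Δ1−h1·(2M1+M2)/6=-7/2
t_q=2 → seg 1, τ=1; S=-3+-7/2·τ+15/4·τ²+-5/8·τ³=-27/8

  seg 0: a=3 b=-29/4 c=0 d=5/4
  seg 1: a=-3 b=-7/2 c=15/4 d=-5/8
S(2) = -27/8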